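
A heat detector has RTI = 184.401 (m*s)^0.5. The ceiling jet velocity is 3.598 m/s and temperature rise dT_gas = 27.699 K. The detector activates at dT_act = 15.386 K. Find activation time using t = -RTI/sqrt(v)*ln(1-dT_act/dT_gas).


dT_act/dT_gas = 0.55547
ln(1 - 0.55547) = -0.81074
t = -184.401 / sqrt(3.598) * -0.81074 = 78.816 s

78.816 s


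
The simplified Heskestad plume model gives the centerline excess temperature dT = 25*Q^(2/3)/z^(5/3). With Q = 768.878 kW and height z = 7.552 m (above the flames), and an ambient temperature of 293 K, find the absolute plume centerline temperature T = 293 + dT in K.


Q^(2/3) = 83.928
z^(5/3) = 29.069
dT = 25 * 83.928 / 29.069 = 72.179 K
T = 293 + 72.179 = 365.18 K

365.18 K


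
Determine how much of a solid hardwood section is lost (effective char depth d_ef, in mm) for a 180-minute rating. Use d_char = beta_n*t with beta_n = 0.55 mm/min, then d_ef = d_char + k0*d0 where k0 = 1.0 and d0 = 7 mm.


d_char = 0.55 * 180 = 99 mm
d_ef = 99 + 1.0*7 = 106 mm

106 mm


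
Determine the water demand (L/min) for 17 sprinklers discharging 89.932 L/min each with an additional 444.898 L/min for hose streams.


Sprinkler demand = 17 * 89.932 = 1528.844 L/min
Total = 1528.844 + 444.898 = 1973.742 L/min

1973.742 L/min


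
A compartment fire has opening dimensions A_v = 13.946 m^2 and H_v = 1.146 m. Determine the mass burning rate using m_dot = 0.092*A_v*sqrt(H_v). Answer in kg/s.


sqrt(H_v) = 1.0705
m_dot = 0.092 * 13.946 * 1.0705 = 1.3735 kg/s

1.3735 kg/s


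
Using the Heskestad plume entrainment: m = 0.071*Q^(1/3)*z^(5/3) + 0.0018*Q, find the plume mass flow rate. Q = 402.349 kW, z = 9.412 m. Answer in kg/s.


Q^(1/3) = 7.3825
z^(5/3) = 41.957
First term = 0.071 * 7.3825 * 41.957 = 21.992
Second term = 0.0018 * 402.349 = 0.72423
m = 22.716 kg/s

22.716 kg/s


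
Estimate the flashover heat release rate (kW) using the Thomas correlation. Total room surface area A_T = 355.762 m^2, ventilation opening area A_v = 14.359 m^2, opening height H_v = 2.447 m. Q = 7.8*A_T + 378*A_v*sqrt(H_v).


7.8*A_T = 2774.9
sqrt(H_v) = 1.5643
378*A_v*sqrt(H_v) = 8490.5
Q = 2774.9 + 8490.5 = 11265 kW

11265 kW


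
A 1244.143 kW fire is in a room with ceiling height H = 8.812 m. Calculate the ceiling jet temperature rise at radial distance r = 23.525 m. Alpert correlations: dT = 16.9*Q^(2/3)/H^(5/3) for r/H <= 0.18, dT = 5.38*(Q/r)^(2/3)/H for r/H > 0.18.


r/H = 23.525 / 8.812 = 2.6697
r/H > 0.18, so dT = 5.38*(Q/r)^(2/3)/H
Q/r = 52.886
(Q/r)^(2/3) = 14.089
dT = 5.38 * 14.089 / 8.812 = 8.6020 K

8.6020 K


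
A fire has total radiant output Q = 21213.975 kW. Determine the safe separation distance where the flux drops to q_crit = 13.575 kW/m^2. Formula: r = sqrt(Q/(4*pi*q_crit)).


4*pi*q_crit = 170.59
Q/(4*pi*q_crit) = 124.36
r = sqrt(124.36) = 11.152 m

11.152 m


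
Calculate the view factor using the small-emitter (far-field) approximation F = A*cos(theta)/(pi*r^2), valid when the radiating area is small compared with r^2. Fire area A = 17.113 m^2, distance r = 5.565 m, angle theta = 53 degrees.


cos(53 deg) = 0.60182
pi*r^2 = 97.293
F = 17.113 * 0.60182 / 97.293 = 0.10585

0.10585


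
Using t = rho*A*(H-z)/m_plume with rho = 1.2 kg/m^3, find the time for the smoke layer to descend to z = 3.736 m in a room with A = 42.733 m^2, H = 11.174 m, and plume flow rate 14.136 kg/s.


H - z = 7.438 m
t = 1.2 * 42.733 * 7.438 / 14.136 = 26.982 s

26.982 s


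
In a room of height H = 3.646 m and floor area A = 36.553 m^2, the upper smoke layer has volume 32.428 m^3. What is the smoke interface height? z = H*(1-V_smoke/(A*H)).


V/(A*H) = 0.24332
1 - 0.24332 = 0.75668
z = 3.646 * 0.75668 = 2.7588 m

2.7588 m


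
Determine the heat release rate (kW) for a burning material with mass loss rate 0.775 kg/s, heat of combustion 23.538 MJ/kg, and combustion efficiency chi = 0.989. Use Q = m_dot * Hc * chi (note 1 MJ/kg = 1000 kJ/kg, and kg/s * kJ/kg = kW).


Hc = 23.538 MJ/kg = 23.538 * 1000 kJ/kg = 23538 kJ/kg
Q = 0.775 kg/s * 23538 kJ/kg * 0.989 = 18041 kW

18041 kW


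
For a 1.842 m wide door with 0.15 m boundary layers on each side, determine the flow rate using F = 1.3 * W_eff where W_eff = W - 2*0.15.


W_eff = 1.842 - 0.30 = 1.542 m
F = 1.3 * 1.542 = 2.0046 persons/s

2.0046 persons/s


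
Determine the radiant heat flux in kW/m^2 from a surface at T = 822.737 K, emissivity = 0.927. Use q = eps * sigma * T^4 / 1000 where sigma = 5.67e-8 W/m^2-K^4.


T^4 = 4.5819e+11
q = 0.927 * 5.67e-8 * 4.5819e+11 / 1000 = 24.083 kW/m^2

24.083 kW/m^2


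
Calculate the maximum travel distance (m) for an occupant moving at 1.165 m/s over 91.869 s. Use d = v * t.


d = 1.165 * 91.869 = 107.03 m

107.03 m


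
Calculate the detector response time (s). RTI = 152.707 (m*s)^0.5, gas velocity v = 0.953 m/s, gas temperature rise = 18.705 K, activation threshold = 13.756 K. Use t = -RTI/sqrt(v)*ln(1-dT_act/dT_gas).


dT_act/dT_gas = 0.73542
ln(1 - 0.73542) = -1.3296
t = -152.707 / sqrt(0.953) * -1.3296 = 207.99 s

207.99 s


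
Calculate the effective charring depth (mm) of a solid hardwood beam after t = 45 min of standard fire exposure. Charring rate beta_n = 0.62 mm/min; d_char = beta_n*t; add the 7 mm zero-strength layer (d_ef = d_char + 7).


d_char = 0.62 * 45 = 27.9 mm
d_ef = 27.9 + 1.0*7 = 34.9 mm

34.9 mm


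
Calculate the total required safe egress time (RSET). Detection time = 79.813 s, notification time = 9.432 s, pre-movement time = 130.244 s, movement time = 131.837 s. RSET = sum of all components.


Total = 79.813 + 9.432 + 130.244 + 131.837 = 351.326 s

351.326 s


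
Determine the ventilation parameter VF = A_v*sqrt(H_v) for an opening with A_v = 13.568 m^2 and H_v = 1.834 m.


sqrt(H_v) = 1.3543
VF = 13.568 * 1.3543 = 18.374 m^(5/2)

18.374 m^(5/2)


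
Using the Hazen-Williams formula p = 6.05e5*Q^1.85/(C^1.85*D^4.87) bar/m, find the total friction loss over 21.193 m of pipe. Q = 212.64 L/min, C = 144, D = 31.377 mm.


Q^1.85 = 20237
C^1.85 = 9839.4
D^4.87 = 1.9431e+07
p/m = 0.064037 bar/m
p_total = 0.064037 * 21.193 = 1.3571 bar

1.3571 bar


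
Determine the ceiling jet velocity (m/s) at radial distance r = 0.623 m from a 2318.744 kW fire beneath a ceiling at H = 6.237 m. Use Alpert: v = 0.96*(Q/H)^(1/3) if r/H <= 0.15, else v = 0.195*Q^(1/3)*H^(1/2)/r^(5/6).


r/H = 0.623 / 6.237 = 0.099888
r/H <= 0.15, so v = 0.96*(Q/H)^(1/3)
Q/H = 371.77
(Q/H)^(1/3) = 7.1905
v = 0.96 * 7.1905 = 6.9029 m/s

6.9029 m/s


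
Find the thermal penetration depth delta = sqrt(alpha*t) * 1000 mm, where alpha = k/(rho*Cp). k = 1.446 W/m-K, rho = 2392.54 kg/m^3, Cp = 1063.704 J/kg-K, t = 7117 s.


alpha = 1.446 / (2392.54 * 1063.704) = 5.6818e-07 m^2/s
alpha * t = 0.0040438
delta = sqrt(0.0040438) * 1000 = 63.591 mm

63.591 mm


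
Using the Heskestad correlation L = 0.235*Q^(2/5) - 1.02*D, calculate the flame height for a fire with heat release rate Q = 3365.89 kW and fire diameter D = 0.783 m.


Q^(2/5) = 25.754
0.235 * Q^(2/5) = 6.0521
1.02 * D = 0.79866
L = 5.2535 m

5.2535 m


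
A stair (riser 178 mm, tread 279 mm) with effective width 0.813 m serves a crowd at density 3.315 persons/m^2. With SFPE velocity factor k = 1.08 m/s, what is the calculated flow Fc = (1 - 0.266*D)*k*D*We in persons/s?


1 - 0.266*D = 1 - 0.266*3.315 = 0.11821
Fs = 0.11821 * 1.08 * 3.315 = 0.42322 persons/(s*m)
Fc = 0.42322 * 0.813 = 0.34407 persons/s

0.34407 persons/s


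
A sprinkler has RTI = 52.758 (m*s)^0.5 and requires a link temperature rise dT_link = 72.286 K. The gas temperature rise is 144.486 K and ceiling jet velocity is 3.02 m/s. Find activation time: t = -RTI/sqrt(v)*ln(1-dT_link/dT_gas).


dT_link/dT_gas = 0.50030
ln(1 - 0.50030) = -0.69374
t = -52.758 / sqrt(3.02) * -0.69374 = 21.061 s

21.061 s


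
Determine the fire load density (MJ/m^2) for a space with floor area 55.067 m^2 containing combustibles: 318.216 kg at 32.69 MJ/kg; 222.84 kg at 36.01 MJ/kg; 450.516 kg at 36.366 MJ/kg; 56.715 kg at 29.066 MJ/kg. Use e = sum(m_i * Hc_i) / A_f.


Total energy = 318.216*32.69 + 222.84*36.01 + 450.516*36.366 + 56.715*29.066
= 10402.48 + 8024.468 + 16383.46 + 1648.478
= 36458.89 MJ
e = 36458.89 / 55.067 = 662.08 MJ/m^2

662.08 MJ/m^2


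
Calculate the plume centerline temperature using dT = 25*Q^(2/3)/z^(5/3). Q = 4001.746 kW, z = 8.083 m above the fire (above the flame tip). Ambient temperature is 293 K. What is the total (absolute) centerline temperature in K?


Q^(2/3) = 252.06
z^(5/3) = 32.555
dT = 25 * 252.06 / 32.555 = 193.56 K
T = 293 + 193.56 = 486.56 K

486.56 K


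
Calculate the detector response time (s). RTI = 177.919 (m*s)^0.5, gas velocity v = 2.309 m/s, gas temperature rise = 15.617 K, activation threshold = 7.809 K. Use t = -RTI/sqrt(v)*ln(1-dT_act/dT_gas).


dT_act/dT_gas = 0.50003
ln(1 - 0.50003) = -0.69321
t = -177.919 / sqrt(2.309) * -0.69321 = 81.166 s

81.166 s


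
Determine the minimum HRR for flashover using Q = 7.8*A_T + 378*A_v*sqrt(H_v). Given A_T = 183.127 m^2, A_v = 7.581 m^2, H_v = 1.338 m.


7.8*A_T = 1428.4
sqrt(H_v) = 1.1567
378*A_v*sqrt(H_v) = 3314.7
Q = 1428.4 + 3314.7 = 4743.1 kW

4743.1 kW


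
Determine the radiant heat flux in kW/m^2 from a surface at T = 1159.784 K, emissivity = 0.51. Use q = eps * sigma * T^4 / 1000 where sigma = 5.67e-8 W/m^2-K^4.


T^4 = 1.8093e+12
q = 0.51 * 5.67e-8 * 1.8093e+12 / 1000 = 52.319 kW/m^2

52.319 kW/m^2


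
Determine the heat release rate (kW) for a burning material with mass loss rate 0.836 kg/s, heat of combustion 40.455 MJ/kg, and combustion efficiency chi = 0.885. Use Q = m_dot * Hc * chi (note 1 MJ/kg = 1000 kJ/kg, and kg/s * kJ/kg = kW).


Hc = 40.455 MJ/kg = 40.455 * 1000 kJ/kg = 40455 kJ/kg
Q = 0.836 kg/s * 40455 kJ/kg * 0.885 = 29931 kW

29931 kW


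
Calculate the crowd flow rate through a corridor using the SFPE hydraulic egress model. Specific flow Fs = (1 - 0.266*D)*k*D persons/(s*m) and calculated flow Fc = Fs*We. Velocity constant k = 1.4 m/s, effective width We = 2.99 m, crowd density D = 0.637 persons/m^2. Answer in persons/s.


1 - 0.266*D = 1 - 0.266*0.637 = 0.83056
Fs = 0.83056 * 1.4 * 0.637 = 0.74069 persons/(s*m)
Fc = 0.74069 * 2.99 = 2.2147 persons/s

2.2147 persons/s


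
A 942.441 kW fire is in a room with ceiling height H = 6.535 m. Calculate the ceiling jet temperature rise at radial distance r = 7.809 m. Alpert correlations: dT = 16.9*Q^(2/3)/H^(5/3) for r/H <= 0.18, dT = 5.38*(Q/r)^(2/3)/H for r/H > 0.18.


r/H = 7.809 / 6.535 = 1.1950
r/H > 0.18, so dT = 5.38*(Q/r)^(2/3)/H
Q/r = 120.69
(Q/r)^(2/3) = 24.422
dT = 5.38 * 24.422 / 6.535 = 20.105 K

20.105 K


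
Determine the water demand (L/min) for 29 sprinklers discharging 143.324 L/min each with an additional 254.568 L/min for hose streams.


Sprinkler demand = 29 * 143.324 = 4156.396 L/min
Total = 4156.396 + 254.568 = 4410.964 L/min

4410.964 L/min


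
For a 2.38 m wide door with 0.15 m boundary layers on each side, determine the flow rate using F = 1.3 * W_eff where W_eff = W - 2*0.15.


W_eff = 2.38 - 0.30 = 2.08 m
F = 1.3 * 2.08 = 2.704 persons/s

2.704 persons/s


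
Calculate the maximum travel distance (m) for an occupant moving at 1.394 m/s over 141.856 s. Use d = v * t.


d = 1.394 * 141.856 = 197.75 m

197.75 m


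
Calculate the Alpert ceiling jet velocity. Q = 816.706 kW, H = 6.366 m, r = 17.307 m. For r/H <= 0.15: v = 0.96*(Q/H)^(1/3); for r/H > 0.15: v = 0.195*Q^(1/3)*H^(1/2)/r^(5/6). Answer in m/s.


r/H = 17.307 / 6.366 = 2.7187
r/H > 0.15, so v = 0.195*Q^(1/3)*H^(1/2)/r^(5/6)
Q^(1/3) = 9.3474
H^(1/2) = 2.5231
r^(5/6) = 10.761
v = 0.195 * 9.3474 * 2.5231 / 10.761 = 0.42737 m/s

0.42737 m/s


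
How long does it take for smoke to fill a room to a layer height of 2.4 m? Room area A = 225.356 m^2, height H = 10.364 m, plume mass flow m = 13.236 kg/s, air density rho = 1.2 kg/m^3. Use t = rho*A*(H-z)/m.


H - z = 7.964 m
t = 1.2 * 225.356 * 7.964 / 13.236 = 162.71 s

162.71 s


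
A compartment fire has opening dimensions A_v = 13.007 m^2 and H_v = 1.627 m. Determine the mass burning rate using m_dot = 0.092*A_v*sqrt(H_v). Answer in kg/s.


sqrt(H_v) = 1.2755
m_dot = 0.092 * 13.007 * 1.2755 = 1.5264 kg/s

1.5264 kg/s


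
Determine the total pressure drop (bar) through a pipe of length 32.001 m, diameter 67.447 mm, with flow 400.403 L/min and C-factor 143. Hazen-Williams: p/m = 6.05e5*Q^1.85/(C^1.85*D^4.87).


Q^1.85 = 65256
C^1.85 = 9713.4
D^4.87 = 8.0732e+08
p/m = 0.0050345 bar/m
p_total = 0.0050345 * 32.001 = 0.16111 bar

0.16111 bar


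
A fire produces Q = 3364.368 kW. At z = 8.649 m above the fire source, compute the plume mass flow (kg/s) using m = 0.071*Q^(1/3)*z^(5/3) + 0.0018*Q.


Q^(1/3) = 14.984
z^(5/3) = 36.443
First term = 0.071 * 14.984 * 36.443 = 38.771
Second term = 0.0018 * 3364.368 = 6.0559
m = 44.826 kg/s

44.826 kg/s


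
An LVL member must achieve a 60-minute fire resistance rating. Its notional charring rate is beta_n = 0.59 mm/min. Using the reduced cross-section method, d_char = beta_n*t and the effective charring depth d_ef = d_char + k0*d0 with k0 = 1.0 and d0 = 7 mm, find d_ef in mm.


d_char = 0.59 * 60 = 35.4 mm
d_ef = 35.4 + 1.0*7 = 42.4 mm

42.4 mm


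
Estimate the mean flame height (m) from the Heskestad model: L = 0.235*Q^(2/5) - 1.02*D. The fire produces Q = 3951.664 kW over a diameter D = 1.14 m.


Q^(2/5) = 27.461
0.235 * Q^(2/5) = 6.4533
1.02 * D = 1.1628
L = 5.2905 m

5.2905 m


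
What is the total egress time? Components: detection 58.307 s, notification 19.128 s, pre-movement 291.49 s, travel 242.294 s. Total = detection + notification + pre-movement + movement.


Total = 58.307 + 19.128 + 291.49 + 242.294 = 611.219 s

611.219 s


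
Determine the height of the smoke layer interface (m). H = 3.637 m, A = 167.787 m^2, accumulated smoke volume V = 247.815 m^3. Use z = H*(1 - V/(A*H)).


V/(A*H) = 0.40609
1 - 0.40609 = 0.59391
z = 3.637 * 0.59391 = 2.1600 m

2.1600 m


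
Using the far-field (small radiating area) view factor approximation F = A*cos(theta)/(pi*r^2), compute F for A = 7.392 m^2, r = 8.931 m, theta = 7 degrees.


cos(7 deg) = 0.99255
pi*r^2 = 250.58
F = 7.392 * 0.99255 / 250.58 = 0.029279

0.029279


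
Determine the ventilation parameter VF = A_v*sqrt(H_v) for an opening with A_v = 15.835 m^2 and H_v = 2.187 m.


sqrt(H_v) = 1.4789
VF = 15.835 * 1.4789 = 23.418 m^(5/2)

23.418 m^(5/2)


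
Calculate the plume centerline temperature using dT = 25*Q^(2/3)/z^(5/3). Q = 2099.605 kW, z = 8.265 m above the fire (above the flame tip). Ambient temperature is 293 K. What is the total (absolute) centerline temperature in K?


Q^(2/3) = 163.97
z^(5/3) = 33.786
dT = 25 * 163.97 / 33.786 = 121.33 K
T = 293 + 121.33 = 414.33 K

414.33 K


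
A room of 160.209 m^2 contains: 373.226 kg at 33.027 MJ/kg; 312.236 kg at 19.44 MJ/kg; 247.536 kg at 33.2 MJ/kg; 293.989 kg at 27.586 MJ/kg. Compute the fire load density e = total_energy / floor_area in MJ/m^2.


Total energy = 373.226*33.027 + 312.236*19.44 + 247.536*33.2 + 293.989*27.586
= 12326.54 + 6069.868 + 8218.195 + 8109.981
= 34724.58 MJ
e = 34724.58 / 160.209 = 216.75 MJ/m^2

216.75 MJ/m^2


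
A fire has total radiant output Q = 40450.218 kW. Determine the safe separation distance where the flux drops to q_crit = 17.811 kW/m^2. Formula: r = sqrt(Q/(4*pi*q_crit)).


4*pi*q_crit = 223.82
Q/(4*pi*q_crit) = 180.73
r = sqrt(180.73) = 13.443 m

13.443 m


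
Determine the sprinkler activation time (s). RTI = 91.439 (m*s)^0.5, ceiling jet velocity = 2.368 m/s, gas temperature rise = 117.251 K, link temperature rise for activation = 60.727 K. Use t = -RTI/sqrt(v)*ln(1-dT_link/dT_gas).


dT_link/dT_gas = 0.51792
ln(1 - 0.51792) = -0.72965
t = -91.439 / sqrt(2.368) * -0.72965 = 43.357 s

43.357 s


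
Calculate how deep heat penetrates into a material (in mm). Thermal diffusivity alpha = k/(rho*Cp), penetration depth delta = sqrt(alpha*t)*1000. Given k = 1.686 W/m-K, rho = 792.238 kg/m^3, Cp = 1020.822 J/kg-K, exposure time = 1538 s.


alpha = 1.686 / (792.238 * 1020.822) = 2.0847e-06 m^2/s
alpha * t = 0.0032063
delta = sqrt(0.0032063) * 1000 = 56.624 mm

56.624 mm


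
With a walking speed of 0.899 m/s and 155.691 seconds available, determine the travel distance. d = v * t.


d = 0.899 * 155.691 = 139.97 m

139.97 m


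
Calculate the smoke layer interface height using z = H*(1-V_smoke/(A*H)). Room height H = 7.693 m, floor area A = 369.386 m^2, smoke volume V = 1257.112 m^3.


V/(A*H) = 0.44238
1 - 0.44238 = 0.55762
z = 7.693 * 0.55762 = 4.2898 m

4.2898 m


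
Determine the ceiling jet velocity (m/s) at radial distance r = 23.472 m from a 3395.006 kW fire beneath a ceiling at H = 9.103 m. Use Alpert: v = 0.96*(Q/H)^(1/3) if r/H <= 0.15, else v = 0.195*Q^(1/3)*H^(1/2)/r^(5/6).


r/H = 23.472 / 9.103 = 2.5785
r/H > 0.15, so v = 0.195*Q^(1/3)*H^(1/2)/r^(5/6)
Q^(1/3) = 15.030
H^(1/2) = 3.0171
r^(5/6) = 13.872
v = 0.195 * 15.030 * 3.0171 / 13.872 = 0.63745 m/s

0.63745 m/s


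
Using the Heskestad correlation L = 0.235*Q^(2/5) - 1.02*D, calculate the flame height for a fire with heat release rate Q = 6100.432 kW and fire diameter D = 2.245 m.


Q^(2/5) = 32.670
0.235 * Q^(2/5) = 7.6774
1.02 * D = 2.2899
L = 5.3875 m

5.3875 m


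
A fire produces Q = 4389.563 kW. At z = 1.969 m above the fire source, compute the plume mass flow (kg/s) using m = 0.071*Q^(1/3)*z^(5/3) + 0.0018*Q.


Q^(1/3) = 16.373
z^(5/3) = 3.0932
First term = 0.071 * 16.373 * 3.0932 = 3.5959
Second term = 0.0018 * 4389.563 = 7.9012
m = 11.497 kg/s

11.497 kg/s


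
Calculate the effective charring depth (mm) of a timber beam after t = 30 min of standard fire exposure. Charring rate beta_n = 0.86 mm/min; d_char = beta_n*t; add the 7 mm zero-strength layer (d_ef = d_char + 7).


d_char = 0.86 * 30 = 25.8 mm
d_ef = 25.8 + 1.0*7 = 32.8 mm

32.8 mm


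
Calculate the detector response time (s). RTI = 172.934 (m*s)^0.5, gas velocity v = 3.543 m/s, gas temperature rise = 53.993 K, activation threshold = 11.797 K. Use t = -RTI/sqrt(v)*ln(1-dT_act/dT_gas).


dT_act/dT_gas = 0.21849
ln(1 - 0.21849) = -0.24653
t = -172.934 / sqrt(3.543) * -0.24653 = 22.650 s

22.650 s


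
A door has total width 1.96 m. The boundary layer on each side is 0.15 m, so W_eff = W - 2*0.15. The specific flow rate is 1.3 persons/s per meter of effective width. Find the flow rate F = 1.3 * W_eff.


W_eff = 1.96 - 0.30 = 1.66 m
F = 1.3 * 1.66 = 2.158 persons/s

2.158 persons/s


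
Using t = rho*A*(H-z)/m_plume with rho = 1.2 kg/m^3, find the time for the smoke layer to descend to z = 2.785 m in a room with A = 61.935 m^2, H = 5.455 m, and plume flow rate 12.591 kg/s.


H - z = 2.67 m
t = 1.2 * 61.935 * 2.67 / 12.591 = 15.760 s

15.760 s


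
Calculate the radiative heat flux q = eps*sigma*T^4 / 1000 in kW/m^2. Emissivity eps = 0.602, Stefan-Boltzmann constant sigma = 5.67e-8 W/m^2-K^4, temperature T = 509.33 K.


T^4 = 6.7297e+10
q = 0.602 * 5.67e-8 * 6.7297e+10 / 1000 = 2.2971 kW/m^2

2.2971 kW/m^2


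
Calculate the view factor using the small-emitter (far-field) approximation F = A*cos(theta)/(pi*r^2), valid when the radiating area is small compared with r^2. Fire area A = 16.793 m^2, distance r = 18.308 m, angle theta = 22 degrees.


cos(22 deg) = 0.92718
pi*r^2 = 1053.0
F = 16.793 * 0.92718 / 1053.0 = 0.014786

0.014786


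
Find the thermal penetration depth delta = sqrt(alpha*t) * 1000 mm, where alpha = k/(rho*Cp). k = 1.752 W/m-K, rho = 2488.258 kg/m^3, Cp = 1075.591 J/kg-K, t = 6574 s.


alpha = 1.752 / (2488.258 * 1075.591) = 6.5462e-07 m^2/s
alpha * t = 0.0043035
delta = sqrt(0.0043035) * 1000 = 65.601 mm

65.601 mm


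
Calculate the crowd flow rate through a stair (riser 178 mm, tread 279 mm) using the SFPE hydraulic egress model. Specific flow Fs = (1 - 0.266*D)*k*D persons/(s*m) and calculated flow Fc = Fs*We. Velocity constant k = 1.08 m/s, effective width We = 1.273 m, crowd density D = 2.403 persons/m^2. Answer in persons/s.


1 - 0.266*D = 1 - 0.266*2.403 = 0.36080
Fs = 0.36080 * 1.08 * 2.403 = 0.93637 persons/(s*m)
Fc = 0.93637 * 1.273 = 1.1920 persons/s

1.1920 persons/s


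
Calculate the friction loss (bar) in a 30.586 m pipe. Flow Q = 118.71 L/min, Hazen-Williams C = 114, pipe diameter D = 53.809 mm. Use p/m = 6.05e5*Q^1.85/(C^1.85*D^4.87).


Q^1.85 = 6883.4
C^1.85 = 6386.7
D^4.87 = 2.6870e+08
p/m = 0.0024267 bar/m
p_total = 0.0024267 * 30.586 = 0.074224 bar

0.074224 bar


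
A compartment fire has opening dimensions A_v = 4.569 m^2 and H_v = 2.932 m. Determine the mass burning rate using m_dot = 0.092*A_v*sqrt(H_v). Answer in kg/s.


sqrt(H_v) = 1.7123
m_dot = 0.092 * 4.569 * 1.7123 = 0.71977 kg/s

0.71977 kg/s


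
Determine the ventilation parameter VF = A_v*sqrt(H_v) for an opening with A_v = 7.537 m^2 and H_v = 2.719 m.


sqrt(H_v) = 1.6489
VF = 7.537 * 1.6489 = 12.428 m^(5/2)

12.428 m^(5/2)


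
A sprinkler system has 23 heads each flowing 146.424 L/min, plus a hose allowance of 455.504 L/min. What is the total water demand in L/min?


Sprinkler demand = 23 * 146.424 = 3367.752 L/min
Total = 3367.752 + 455.504 = 3823.256 L/min

3823.256 L/min


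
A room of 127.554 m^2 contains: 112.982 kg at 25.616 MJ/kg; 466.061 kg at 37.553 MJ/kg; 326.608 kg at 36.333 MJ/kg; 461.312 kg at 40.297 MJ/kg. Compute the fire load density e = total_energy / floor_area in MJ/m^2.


Total energy = 112.982*25.616 + 466.061*37.553 + 326.608*36.333 + 461.312*40.297
= 2894.147 + 17501.99 + 11866.65 + 18589.49
= 50852.27 MJ
e = 50852.27 / 127.554 = 398.67 MJ/m^2

398.67 MJ/m^2


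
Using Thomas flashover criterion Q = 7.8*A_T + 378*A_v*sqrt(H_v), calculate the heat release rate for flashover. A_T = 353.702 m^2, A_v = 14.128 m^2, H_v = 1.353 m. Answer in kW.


7.8*A_T = 2758.9
sqrt(H_v) = 1.1632
378*A_v*sqrt(H_v) = 6211.9
Q = 2758.9 + 6211.9 = 8970.7 kW

8970.7 kW


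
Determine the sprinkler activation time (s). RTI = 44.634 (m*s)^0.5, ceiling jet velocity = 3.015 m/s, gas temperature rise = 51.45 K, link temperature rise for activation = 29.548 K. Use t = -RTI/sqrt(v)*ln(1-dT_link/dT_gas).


dT_link/dT_gas = 0.57431
ln(1 - 0.57431) = -0.85403
t = -44.634 / sqrt(3.015) * -0.85403 = 21.953 s

21.953 s


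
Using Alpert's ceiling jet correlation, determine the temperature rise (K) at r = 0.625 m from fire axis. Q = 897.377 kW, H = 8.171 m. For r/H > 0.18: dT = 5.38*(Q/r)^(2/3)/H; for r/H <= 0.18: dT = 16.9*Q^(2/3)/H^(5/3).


r/H = 0.625 / 8.171 = 0.076490
r/H <= 0.18, so dT = 16.9*Q^(2/3)/H^(5/3)
Q^(2/3) = 93.036
H^(5/3) = 33.148
dT = 16.9 * 93.036 / 33.148 = 47.433 K

47.433 K


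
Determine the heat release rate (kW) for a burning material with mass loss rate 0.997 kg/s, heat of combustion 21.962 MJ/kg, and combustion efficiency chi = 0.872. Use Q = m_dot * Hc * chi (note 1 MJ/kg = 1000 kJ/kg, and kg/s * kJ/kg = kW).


Hc = 21.962 MJ/kg = 21.962 * 1000 kJ/kg = 21962 kJ/kg
Q = 0.997 kg/s * 21962 kJ/kg * 0.872 = 19093 kW

19093 kW


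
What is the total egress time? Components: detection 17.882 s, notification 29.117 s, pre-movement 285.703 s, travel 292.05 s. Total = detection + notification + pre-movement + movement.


Total = 17.882 + 29.117 + 285.703 + 292.05 = 624.752 s

624.752 s


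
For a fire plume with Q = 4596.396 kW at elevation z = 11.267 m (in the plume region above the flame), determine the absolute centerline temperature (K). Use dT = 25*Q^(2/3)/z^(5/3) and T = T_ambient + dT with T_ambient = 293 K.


Q^(2/3) = 276.45
z^(5/3) = 56.626
dT = 25 * 276.45 / 56.626 = 122.05 K
T = 293 + 122.05 = 415.05 K

415.05 K


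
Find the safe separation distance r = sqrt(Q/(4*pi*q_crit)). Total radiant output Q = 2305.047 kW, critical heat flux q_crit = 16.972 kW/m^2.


4*pi*q_crit = 213.28
Q/(4*pi*q_crit) = 10.808
r = sqrt(10.808) = 3.2875 m

3.2875 m


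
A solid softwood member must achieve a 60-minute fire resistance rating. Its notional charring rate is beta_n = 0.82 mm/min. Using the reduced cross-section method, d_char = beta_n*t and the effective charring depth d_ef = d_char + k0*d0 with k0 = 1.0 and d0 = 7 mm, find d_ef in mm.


d_char = 0.82 * 60 = 49.2 mm
d_ef = 49.2 + 1.0*7 = 56.2 mm

56.2 mm


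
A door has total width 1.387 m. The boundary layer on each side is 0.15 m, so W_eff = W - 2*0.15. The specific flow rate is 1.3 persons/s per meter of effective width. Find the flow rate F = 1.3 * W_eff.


W_eff = 1.387 - 0.30 = 1.087 m
F = 1.3 * 1.087 = 1.4131 persons/s

1.4131 persons/s


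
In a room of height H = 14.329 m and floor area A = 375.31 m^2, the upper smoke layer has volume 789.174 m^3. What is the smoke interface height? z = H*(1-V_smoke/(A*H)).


V/(A*H) = 0.14675
1 - 0.14675 = 0.85325
z = 14.329 * 0.85325 = 12.226 m

12.226 m


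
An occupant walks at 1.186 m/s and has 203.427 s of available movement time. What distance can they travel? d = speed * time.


d = 1.186 * 203.427 = 241.26 m

241.26 m


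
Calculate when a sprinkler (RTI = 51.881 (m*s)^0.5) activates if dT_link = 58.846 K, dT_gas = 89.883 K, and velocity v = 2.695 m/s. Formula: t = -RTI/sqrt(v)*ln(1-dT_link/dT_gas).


dT_link/dT_gas = 0.65470
ln(1 - 0.65470) = -1.0633
t = -51.881 / sqrt(2.695) * -1.0633 = 33.604 s

33.604 s


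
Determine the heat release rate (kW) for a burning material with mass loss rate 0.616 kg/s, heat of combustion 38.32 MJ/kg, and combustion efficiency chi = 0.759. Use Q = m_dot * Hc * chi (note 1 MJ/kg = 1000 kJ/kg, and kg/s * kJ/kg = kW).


Hc = 38.32 MJ/kg = 38.32 * 1000 kJ/kg = 38320 kJ/kg
Q = 0.616 kg/s * 38320 kJ/kg * 0.759 = 17916 kW

17916 kW


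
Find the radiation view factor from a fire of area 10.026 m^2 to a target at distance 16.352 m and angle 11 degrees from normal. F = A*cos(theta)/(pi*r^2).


cos(11 deg) = 0.98163
pi*r^2 = 840.02
F = 10.026 * 0.98163 / 840.02 = 0.011716

0.011716


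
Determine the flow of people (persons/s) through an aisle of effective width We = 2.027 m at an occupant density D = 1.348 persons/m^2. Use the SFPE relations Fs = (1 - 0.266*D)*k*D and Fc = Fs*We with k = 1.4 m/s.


1 - 0.266*D = 1 - 0.266*1.348 = 0.64143
Fs = 0.64143 * 1.4 * 1.348 = 1.2105 persons/(s*m)
Fc = 1.2105 * 2.027 = 2.4537 persons/s

2.4537 persons/s


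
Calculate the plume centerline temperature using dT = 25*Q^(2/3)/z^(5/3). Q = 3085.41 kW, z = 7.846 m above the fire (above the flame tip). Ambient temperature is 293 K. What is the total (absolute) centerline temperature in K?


Q^(2/3) = 211.94
z^(5/3) = 30.980
dT = 25 * 211.94 / 30.980 = 171.03 K
T = 293 + 171.03 = 464.03 K

464.03 K


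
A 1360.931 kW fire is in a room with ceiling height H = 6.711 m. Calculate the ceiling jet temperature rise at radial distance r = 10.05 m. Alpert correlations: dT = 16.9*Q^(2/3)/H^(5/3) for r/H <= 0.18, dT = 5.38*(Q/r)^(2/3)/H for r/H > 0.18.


r/H = 10.05 / 6.711 = 1.4975
r/H > 0.18, so dT = 5.38*(Q/r)^(2/3)/H
Q/r = 135.42
(Q/r)^(2/3) = 26.370
dT = 5.38 * 26.370 / 6.711 = 21.140 K

21.140 K


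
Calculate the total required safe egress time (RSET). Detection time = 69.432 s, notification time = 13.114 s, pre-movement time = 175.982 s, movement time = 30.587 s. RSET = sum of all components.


Total = 69.432 + 13.114 + 175.982 + 30.587 = 289.115 s

289.115 s


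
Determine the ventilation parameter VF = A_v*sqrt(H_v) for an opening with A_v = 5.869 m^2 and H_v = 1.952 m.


sqrt(H_v) = 1.3971
VF = 5.869 * 1.3971 = 8.1998 m^(5/2)

8.1998 m^(5/2)


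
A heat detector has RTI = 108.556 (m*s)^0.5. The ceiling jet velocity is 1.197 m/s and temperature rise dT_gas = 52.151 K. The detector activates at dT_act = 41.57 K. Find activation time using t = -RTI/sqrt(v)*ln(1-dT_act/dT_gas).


dT_act/dT_gas = 0.79711
ln(1 - 0.79711) = -1.5951
t = -108.556 / sqrt(1.197) * -1.5951 = 158.27 s

158.27 s


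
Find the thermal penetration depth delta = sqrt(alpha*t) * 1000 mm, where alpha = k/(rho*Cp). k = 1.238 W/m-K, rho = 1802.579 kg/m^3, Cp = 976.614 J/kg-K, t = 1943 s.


alpha = 1.238 / (1802.579 * 976.614) = 7.0324e-07 m^2/s
alpha * t = 0.0013664
delta = sqrt(0.0013664) * 1000 = 36.965 mm

36.965 mm


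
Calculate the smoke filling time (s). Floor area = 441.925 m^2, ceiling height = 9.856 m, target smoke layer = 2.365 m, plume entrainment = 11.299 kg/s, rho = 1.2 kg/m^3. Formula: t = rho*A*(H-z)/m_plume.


H - z = 7.491 m
t = 1.2 * 441.925 * 7.491 / 11.299 = 351.58 s

351.58 s


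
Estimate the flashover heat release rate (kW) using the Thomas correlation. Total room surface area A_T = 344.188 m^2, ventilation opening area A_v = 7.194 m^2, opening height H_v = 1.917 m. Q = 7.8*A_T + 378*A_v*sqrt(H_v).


7.8*A_T = 2684.7
sqrt(H_v) = 1.3846
378*A_v*sqrt(H_v) = 3765.1
Q = 2684.7 + 3765.1 = 6449.7 kW

6449.7 kW


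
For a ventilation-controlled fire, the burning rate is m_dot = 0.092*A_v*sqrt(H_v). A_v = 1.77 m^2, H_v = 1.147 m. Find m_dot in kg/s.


sqrt(H_v) = 1.0710
m_dot = 0.092 * 1.77 * 1.0710 = 0.17440 kg/s

0.17440 kg/s


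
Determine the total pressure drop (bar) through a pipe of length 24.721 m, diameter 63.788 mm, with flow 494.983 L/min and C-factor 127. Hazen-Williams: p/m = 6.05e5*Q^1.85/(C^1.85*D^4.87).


Q^1.85 = 96603
C^1.85 = 7799.0
D^4.87 = 6.1529e+08
p/m = 0.012180 bar/m
p_total = 0.012180 * 24.721 = 0.30109 bar

0.30109 bar


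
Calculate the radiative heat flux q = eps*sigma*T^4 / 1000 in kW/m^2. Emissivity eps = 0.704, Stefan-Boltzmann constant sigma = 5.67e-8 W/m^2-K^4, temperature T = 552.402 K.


T^4 = 9.3115e+10
q = 0.704 * 5.67e-8 * 9.3115e+10 / 1000 = 3.7169 kW/m^2

3.7169 kW/m^2


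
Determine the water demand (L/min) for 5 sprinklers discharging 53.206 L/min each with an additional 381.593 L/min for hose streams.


Sprinkler demand = 5 * 53.206 = 266.03 L/min
Total = 266.03 + 381.593 = 647.623 L/min

647.623 L/min


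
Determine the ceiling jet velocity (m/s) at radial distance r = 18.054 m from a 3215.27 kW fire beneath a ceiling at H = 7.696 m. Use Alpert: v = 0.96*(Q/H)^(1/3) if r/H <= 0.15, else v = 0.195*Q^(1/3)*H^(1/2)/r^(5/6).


r/H = 18.054 / 7.696 = 2.3459
r/H > 0.15, so v = 0.195*Q^(1/3)*H^(1/2)/r^(5/6)
Q^(1/3) = 14.760
H^(1/2) = 2.7742
r^(5/6) = 11.147
v = 0.195 * 14.760 * 2.7742 / 11.147 = 0.71630 m/s

0.71630 m/s


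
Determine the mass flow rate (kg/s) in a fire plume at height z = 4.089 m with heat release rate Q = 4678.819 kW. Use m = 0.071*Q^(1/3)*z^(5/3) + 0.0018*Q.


Q^(1/3) = 16.725
z^(5/3) = 10.456
First term = 0.071 * 16.725 * 10.456 = 12.416
Second term = 0.0018 * 4678.819 = 8.4219
m = 20.838 kg/s

20.838 kg/s


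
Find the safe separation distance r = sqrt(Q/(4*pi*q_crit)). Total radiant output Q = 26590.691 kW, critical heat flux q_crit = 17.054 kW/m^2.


4*pi*q_crit = 214.31
Q/(4*pi*q_crit) = 124.08
r = sqrt(124.08) = 11.139 m

11.139 m


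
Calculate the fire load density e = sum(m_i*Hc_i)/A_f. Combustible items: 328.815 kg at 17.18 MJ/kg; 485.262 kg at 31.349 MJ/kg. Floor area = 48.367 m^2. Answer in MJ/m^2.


Total energy = 328.815*17.18 + 485.262*31.349
= 5649.042 + 15212.48
= 20861.52 MJ
e = 20861.52 / 48.367 = 431.32 MJ/m^2

431.32 MJ/m^2


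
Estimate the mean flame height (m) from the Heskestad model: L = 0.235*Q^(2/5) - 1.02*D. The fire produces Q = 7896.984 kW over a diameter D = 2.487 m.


Q^(2/5) = 36.223
0.235 * Q^(2/5) = 8.5124
1.02 * D = 2.5367
L = 5.9757 m

5.9757 m


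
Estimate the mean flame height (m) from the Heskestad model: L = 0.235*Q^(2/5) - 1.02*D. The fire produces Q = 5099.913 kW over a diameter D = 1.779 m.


Q^(2/5) = 30.411
0.235 * Q^(2/5) = 7.1465
1.02 * D = 1.8146
L = 5.3319 m

5.3319 m


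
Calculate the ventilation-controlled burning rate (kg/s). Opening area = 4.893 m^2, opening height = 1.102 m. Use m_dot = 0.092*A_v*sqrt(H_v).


sqrt(H_v) = 1.0498
m_dot = 0.092 * 4.893 * 1.0498 = 0.47256 kg/s

0.47256 kg/s


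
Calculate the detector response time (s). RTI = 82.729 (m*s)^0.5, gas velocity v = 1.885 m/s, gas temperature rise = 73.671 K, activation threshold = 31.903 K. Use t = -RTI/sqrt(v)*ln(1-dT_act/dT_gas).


dT_act/dT_gas = 0.43305
ln(1 - 0.43305) = -0.56748
t = -82.729 / sqrt(1.885) * -0.56748 = 34.194 s

34.194 s


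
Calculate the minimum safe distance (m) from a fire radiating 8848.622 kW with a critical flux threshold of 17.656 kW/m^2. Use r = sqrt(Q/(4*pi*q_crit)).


4*pi*q_crit = 221.87
Q/(4*pi*q_crit) = 39.882
r = sqrt(39.882) = 6.3152 m

6.3152 m


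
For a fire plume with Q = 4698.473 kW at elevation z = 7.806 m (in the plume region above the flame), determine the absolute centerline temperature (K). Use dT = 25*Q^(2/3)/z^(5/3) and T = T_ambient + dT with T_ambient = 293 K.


Q^(2/3) = 280.52
z^(5/3) = 30.717
dT = 25 * 280.52 / 30.717 = 228.31 K
T = 293 + 228.31 = 521.31 K

521.31 K


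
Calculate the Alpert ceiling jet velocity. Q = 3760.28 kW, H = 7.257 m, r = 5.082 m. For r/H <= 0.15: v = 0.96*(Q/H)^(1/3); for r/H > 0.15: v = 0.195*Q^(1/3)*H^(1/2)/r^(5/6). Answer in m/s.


r/H = 5.082 / 7.257 = 0.70029
r/H > 0.15, so v = 0.195*Q^(1/3)*H^(1/2)/r^(5/6)
Q^(1/3) = 15.550
H^(1/2) = 2.6939
r^(5/6) = 3.8758
v = 0.195 * 15.550 * 2.6939 / 3.8758 = 2.1076 m/s

2.1076 m/s


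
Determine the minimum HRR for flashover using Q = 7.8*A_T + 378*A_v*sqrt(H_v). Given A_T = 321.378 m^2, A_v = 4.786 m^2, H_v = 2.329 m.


7.8*A_T = 2506.7
sqrt(H_v) = 1.5261
378*A_v*sqrt(H_v) = 2760.9
Q = 2506.7 + 2760.9 = 5267.6 kW

5267.6 kW


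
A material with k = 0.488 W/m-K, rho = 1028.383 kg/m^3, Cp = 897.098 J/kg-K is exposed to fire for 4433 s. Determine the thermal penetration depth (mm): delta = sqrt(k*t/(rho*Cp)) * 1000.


alpha = 0.488 / (1028.383 * 897.098) = 5.2896e-07 m^2/s
alpha * t = 0.0023449
delta = sqrt(0.0023449) * 1000 = 48.424 mm

48.424 mm


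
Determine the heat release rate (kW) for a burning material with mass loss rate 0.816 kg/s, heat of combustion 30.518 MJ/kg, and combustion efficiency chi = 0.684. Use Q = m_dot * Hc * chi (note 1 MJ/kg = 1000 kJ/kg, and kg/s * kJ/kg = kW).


Hc = 30.518 MJ/kg = 30.518 * 1000 kJ/kg = 30518 kJ/kg
Q = 0.816 kg/s * 30518 kJ/kg * 0.684 = 17033 kW

17033 kW


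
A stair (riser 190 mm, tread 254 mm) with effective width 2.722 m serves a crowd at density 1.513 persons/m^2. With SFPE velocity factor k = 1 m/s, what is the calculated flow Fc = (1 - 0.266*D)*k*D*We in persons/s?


1 - 0.266*D = 1 - 0.266*1.513 = 0.59754
Fs = 0.59754 * 1 * 1.513 = 0.90408 persons/(s*m)
Fc = 0.90408 * 2.722 = 2.4609 persons/s

2.4609 persons/s


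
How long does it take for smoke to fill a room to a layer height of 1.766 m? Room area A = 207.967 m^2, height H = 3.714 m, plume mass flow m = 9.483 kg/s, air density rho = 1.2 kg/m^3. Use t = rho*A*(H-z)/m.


H - z = 1.948 m
t = 1.2 * 207.967 * 1.948 / 9.483 = 51.265 s

51.265 s


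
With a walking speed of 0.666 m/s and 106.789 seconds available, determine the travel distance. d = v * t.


d = 0.666 * 106.789 = 71.121 m

71.121 m


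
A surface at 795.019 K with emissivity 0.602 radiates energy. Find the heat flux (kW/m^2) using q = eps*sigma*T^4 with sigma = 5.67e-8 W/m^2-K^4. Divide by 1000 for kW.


T^4 = 3.9949e+11
q = 0.602 * 5.67e-8 * 3.9949e+11 / 1000 = 13.636 kW/m^2

13.636 kW/m^2


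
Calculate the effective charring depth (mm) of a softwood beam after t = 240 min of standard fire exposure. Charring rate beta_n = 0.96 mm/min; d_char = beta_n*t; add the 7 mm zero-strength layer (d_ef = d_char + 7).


d_char = 0.96 * 240 = 230.4 mm
d_ef = 230.4 + 1.0*7 = 237.4 mm

237.4 mm


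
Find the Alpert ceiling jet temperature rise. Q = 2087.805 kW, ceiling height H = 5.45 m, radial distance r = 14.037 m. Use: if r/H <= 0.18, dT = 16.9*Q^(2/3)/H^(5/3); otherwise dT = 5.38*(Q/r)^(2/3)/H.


r/H = 14.037 / 5.45 = 2.5756
r/H > 0.18, so dT = 5.38*(Q/r)^(2/3)/H
Q/r = 148.74
(Q/r)^(2/3) = 28.072
dT = 5.38 * 28.072 / 5.45 = 27.712 K

27.712 K


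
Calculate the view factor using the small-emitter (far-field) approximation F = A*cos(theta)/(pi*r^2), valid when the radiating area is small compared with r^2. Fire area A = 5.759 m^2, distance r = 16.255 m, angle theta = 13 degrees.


cos(13 deg) = 0.97437
pi*r^2 = 830.09
F = 5.759 * 0.97437 / 830.09 = 0.0067600

0.0067600


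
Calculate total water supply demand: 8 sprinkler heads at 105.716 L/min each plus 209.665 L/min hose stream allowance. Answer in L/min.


Sprinkler demand = 8 * 105.716 = 845.728 L/min
Total = 845.728 + 209.665 = 1055.393 L/min

1055.393 L/min


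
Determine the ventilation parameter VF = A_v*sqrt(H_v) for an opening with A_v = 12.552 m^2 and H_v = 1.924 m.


sqrt(H_v) = 1.3871
VF = 12.552 * 1.3871 = 17.411 m^(5/2)

17.411 m^(5/2)


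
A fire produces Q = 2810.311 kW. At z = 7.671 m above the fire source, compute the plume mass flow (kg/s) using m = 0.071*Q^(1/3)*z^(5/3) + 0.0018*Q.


Q^(1/3) = 14.112
z^(5/3) = 29.837
First term = 0.071 * 14.112 * 29.837 = 29.895
Second term = 0.0018 * 2810.311 = 5.0586
m = 34.953 kg/s

34.953 kg/s


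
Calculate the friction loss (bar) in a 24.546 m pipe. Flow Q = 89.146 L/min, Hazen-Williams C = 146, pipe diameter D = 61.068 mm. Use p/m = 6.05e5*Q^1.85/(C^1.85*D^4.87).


Q^1.85 = 4052.2
C^1.85 = 10094
D^4.87 = 4.9764e+08
p/m = 0.00048807 bar/m
p_total = 0.00048807 * 24.546 = 0.011980 bar

0.011980 bar


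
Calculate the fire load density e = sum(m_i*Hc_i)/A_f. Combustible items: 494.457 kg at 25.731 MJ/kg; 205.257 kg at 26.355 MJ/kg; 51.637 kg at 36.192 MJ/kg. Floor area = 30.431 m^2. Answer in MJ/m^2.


Total energy = 494.457*25.731 + 205.257*26.355 + 51.637*36.192
= 12722.87 + 5409.548 + 1868.846
= 20001.27 MJ
e = 20001.27 / 30.431 = 657.27 MJ/m^2

657.27 MJ/m^2


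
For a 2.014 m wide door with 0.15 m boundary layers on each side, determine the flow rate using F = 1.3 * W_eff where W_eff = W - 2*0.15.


W_eff = 2.014 - 0.30 = 1.714 m
F = 1.3 * 1.714 = 2.2282 persons/s

2.2282 persons/s


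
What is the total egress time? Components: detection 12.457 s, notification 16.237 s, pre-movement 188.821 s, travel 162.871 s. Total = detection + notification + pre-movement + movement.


Total = 12.457 + 16.237 + 188.821 + 162.871 = 380.386 s

380.386 s


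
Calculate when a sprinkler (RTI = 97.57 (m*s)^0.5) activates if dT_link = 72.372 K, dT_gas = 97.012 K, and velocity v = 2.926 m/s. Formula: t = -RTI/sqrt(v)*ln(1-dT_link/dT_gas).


dT_link/dT_gas = 0.74601
ln(1 - 0.74601) = -1.3705
t = -97.57 / sqrt(2.926) * -1.3705 = 78.171 s

78.171 s


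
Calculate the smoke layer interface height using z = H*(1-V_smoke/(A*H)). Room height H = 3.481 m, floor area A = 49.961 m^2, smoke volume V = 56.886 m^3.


V/(A*H) = 0.32709
1 - 0.32709 = 0.67291
z = 3.481 * 0.67291 = 2.3424 m

2.3424 m


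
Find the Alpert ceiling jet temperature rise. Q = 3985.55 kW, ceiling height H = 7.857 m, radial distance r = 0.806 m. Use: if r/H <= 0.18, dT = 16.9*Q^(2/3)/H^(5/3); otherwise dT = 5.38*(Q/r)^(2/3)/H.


r/H = 0.806 / 7.857 = 0.10258
r/H <= 0.18, so dT = 16.9*Q^(2/3)/H^(5/3)
Q^(2/3) = 251.38
H^(5/3) = 31.052
dT = 16.9 * 251.38 / 31.052 = 136.81 K

136.81 K


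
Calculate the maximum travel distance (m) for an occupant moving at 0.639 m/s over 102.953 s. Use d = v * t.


d = 0.639 * 102.953 = 65.787 m

65.787 m


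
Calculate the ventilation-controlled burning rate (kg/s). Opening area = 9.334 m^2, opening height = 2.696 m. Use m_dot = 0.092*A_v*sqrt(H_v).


sqrt(H_v) = 1.6420
m_dot = 0.092 * 9.334 * 1.6420 = 1.4100 kg/s

1.4100 kg/s


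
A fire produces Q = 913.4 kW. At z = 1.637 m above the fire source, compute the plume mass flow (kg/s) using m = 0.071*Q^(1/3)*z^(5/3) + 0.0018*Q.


Q^(1/3) = 9.7026
z^(5/3) = 2.2738
First term = 0.071 * 9.7026 * 2.2738 = 1.5664
Second term = 0.0018 * 913.4 = 1.6441
m = 3.2105 kg/s

3.2105 kg/s
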